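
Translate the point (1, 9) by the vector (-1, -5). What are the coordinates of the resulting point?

Translation by (-1, -5) (homogeneous matrix [[1, 0, -1], [0, 1, -5], [0, 0, 1]]):
x' = 1 + -1 = 0
y' = 9 + -5 = 4
Result: (0, 4)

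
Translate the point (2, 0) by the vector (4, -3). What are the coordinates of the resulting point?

Translation by (4, -3) (homogeneous matrix [[1, 0, 4], [0, 1, -3], [0, 0, 1]]):
x' = 2 + 4 = 6
y' = 0 + -3 = -3
Result: (6, -3)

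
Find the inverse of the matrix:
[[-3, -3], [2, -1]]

For [[a,b],[c,d]], inverse = (1/det)·[[d,-b],[-c,a]]
det = (-3)(-1) - (-3)(2) = 3 - -6 = 9
Inverse = (1/9)·[[-1, 3], [-2, -3]]
= [[-1/9, 1/3], [-2/9, -1/3]]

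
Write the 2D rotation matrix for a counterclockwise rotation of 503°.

Rotation matrix formula: [[cos θ, -sin θ], [sin θ, cos θ]]
For θ = 503°:
cos(503°) = -0.7986
sin(503°) = 0.6018
Result: [[-0.7986, -0.6018], [0.6018, -0.7986]]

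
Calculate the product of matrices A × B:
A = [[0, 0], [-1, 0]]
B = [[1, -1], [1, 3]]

Matrix multiplication:
C[0][0] = 0×1 + 0×1 = 0
C[0][1] = 0×-1 + 0×3 = 0
C[1][0] = -1×1 + 0×1 = -1
C[1][1] = -1×-1 + 0×3 = 1
Result: [[0, 0], [-1, 1]]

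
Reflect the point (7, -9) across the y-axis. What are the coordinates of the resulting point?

Reflection across y-axis: (7, -9) → (-7, -9)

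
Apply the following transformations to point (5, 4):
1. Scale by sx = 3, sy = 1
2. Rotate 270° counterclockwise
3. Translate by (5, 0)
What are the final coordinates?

Step 1: Scale → (15, 4)
Step 2: Rotate 270° → (4, -15)
Step 3: Translate → (9, -15)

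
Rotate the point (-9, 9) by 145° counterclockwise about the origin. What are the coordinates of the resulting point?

Rotation matrix for 145°: [[cos 145°, -sin 145°], [sin 145°, cos 145°]] ≈ [[-0.819152, -0.573576], [0.573576, -0.819152]]
[[-0.819152, -0.573576], [0.573576, -0.819152]] × [-9, 9]ᵀ ≈ [2.2102, -12.5346]ᵀ
Result: (2.2102, -12.5346)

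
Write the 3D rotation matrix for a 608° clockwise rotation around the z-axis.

Rotation matrix for clockwise 608° around z-axis:
A clockwise rotation by 608° is a counterclockwise rotation by -608°.
cos(-608°) = -0.3746, sin(-608°) = 0.9272
Result: [[-0.3746, -0.9272, 0], [0.9272, -0.3746, 0], [0, 0, 1]]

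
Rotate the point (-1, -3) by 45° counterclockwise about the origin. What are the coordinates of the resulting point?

Rotation matrix for 45°: [[cos 45°, -sin 45°], [sin 45°, cos 45°]] ≈ [[0.707107, -0.707107], [0.707107, 0.707107]]
[[0.707107, -0.707107], [0.707107, 0.707107]] × [-1, -3]ᵀ ≈ [1.4142, -2.8284]ᵀ
Result: (1.4142, -2.8284)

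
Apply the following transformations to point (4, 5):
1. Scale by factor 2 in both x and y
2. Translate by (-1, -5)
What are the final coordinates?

Step 1: Scale (4, 5) by 2 → (8, 10)
Step 2: Translate by (-1, -5) → (7, 5)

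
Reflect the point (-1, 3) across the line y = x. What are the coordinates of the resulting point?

Reflection across line y = x: (-1, 3) → (3, -1)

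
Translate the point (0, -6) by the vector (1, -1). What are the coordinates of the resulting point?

Translation by (1, -1) (homogeneous matrix [[1, 0, 1], [0, 1, -1], [0, 0, 1]]):
x' = 0 + 1 = 1
y' = -6 + -1 = -7
Result: (1, -7)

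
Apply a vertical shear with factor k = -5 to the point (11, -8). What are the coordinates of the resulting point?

Shear matrix for vertical shear with factor k = -5:
[[1, 0], [-5, 1]]
Result: (11, -8) → (11, -63)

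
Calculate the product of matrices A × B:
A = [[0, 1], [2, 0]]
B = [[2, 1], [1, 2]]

Matrix multiplication:
C[0][0] = 0×2 + 1×1 = 1
C[0][1] = 0×1 + 1×2 = 2
C[1][0] = 2×2 + 0×1 = 4
C[1][1] = 2×1 + 0×2 = 2
Result: [[1, 2], [4, 2]]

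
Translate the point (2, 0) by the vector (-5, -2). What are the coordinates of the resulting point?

Translation by (-5, -2) (homogeneous matrix [[1, 0, -5], [0, 1, -2], [0, 0, 1]]):
x' = 2 + -5 = -3
y' = 0 + -2 = -2
Result: (-3, -2)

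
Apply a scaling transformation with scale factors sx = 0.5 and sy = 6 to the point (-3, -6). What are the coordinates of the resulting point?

Scaling matrix:
[[0.50, 0], [0, 6]]
Result: (-3 × 0.5, -6 × 6) = (-1.5, -36)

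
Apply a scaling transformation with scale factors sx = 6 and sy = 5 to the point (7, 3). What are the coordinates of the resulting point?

Scaling matrix:
[[6, 0], [0, 5]]
Result: (7 × 6, 3 × 5) = (42, 15)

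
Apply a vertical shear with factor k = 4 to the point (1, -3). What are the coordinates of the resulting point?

Shear matrix for vertical shear with factor k = 4:
[[1, 0], [4, 1]]
Result: (1, -3) → (1, 1)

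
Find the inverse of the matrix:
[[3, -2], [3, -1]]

For [[a,b],[c,d]], inverse = (1/det)·[[d,-b],[-c,a]]
det = (3)(-1) - (-2)(3) = -3 - -6 = 3
Inverse = (1/3)·[[-1, 2], [-3, 3]]
= [[-1/3, 2/3], [-1, 1]]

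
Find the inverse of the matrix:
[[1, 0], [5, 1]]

For [[a,b],[c,d]], inverse = (1/det)·[[d,-b],[-c,a]]
det = (1)(1) - (0)(5) = 1 - 0 = 1
Inverse = [[1, 0], [-5, 1]]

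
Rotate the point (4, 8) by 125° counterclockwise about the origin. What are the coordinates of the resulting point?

Rotation matrix for 125°: [[cos 125°, -sin 125°], [sin 125°, cos 125°]] ≈ [[-0.573576, -0.819152], [0.819152, -0.573576]]
[[-0.573576, -0.819152], [0.819152, -0.573576]] × [4, 8]ᵀ ≈ [-8.8475, -1.3120]ᵀ
Result: (-8.8475, -1.3120)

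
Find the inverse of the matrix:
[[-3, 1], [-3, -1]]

For [[a,b],[c,d]], inverse = (1/det)·[[d,-b],[-c,a]]
det = (-3)(-1) - (1)(-3) = 3 - -3 = 6
Inverse = (1/6)·[[-1, -1], [3, -3]]
= [[-1/6, -1/6], [1/2, -1/2]]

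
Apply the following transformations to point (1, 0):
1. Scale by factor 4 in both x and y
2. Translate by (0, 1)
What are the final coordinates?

Step 1: Scale (1, 0) by 4 → (4, 0)
Step 2: Translate by (0, 1) → (4, 1)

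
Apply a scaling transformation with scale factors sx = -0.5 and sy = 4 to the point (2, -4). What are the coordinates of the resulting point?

Scaling matrix:
[[-0.50, 0], [0, 4]]
Result: (2 × -0.5, -4 × 4) = (-1, -16)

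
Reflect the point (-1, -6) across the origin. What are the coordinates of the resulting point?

Reflection across origin: (-1, -6) → (1, 6)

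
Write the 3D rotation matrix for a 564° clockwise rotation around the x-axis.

Rotation matrix for clockwise 564° around x-axis:
A clockwise rotation by 564° is a counterclockwise rotation by -564°.
cos(-564°) = -0.9135, sin(-564°) = 0.4067
Result: [[1, 0, 0], [0, -0.9135, -0.4067], [0, 0.4067, -0.9135]]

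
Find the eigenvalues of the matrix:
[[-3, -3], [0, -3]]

Characteristic equation: det(A - λI) = 0
λ² - (trace)λ + (det) = 0
trace = -3 + -3 = -6, det = (-3)(-3) - (-3)(0) = 9
λ² - (-6)λ + (9) = 0
λ = (-6 ± √((-6)² - 4·(9))) / 2 = (-6 ± √0) / 2
Solving: λ = -3, -3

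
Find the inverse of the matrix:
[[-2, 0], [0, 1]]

For [[a,b],[c,d]], inverse = (1/det)·[[d,-b],[-c,a]]
det = (-2)(1) - (0)(0) = -2 - 0 = -2
Inverse = (1/-2)·[[1, 0], [0, -2]]
= [[-1/2, 0], [0, 1]]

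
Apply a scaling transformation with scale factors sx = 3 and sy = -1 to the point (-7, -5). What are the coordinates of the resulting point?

Scaling matrix:
[[3, 0], [0, -1]]
Result: (-7 × 3, -5 × -1) = (-21, 5)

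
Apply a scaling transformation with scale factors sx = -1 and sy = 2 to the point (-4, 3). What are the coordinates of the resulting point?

Scaling matrix:
[[-1, 0], [0, 2]]
Result: (-4 × -1, 3 × 2) = (4, 6)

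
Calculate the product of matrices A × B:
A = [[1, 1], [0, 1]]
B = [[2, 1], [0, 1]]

Matrix multiplication:
C[0][0] = 1×2 + 1×0 = 2
C[0][1] = 1×1 + 1×1 = 2
C[1][0] = 0×2 + 1×0 = 0
C[1][1] = 0×1 + 1×1 = 1
Result: [[2, 2], [0, 1]]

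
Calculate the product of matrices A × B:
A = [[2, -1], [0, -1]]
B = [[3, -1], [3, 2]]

Matrix multiplication:
C[0][0] = 2×3 + -1×3 = 3
C[0][1] = 2×-1 + -1×2 = -4
C[1][0] = 0×3 + -1×3 = -3
C[1][1] = 0×-1 + -1×2 = -2
Result: [[3, -4], [-3, -2]]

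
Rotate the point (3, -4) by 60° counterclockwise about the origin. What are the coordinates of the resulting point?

Rotation matrix for 60°: [[cos 60°, -sin 60°], [sin 60°, cos 60°]] ≈ [[0.500000, -0.866025], [0.866025, 0.500000]]
[[0.500000, -0.866025], [0.866025, 0.500000]] × [3, -4]ᵀ ≈ [4.9641, 0.5981]ᵀ
Result: (4.9641, 0.5981)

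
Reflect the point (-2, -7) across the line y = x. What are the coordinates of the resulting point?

Reflection across line y = x: (-2, -7) → (-7, -2)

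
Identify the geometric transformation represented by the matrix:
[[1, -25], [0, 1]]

This matrix represents: horizontal shear with factor -25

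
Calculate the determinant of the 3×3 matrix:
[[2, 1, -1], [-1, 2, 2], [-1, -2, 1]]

Expansion along first row:
det = 2·det([[2,2],[-2,1]]) - 1·det([[-1,2],[-1,1]]) + -1·det([[-1,2],[-1,-2]])
    = 2·(2·1 - 2·-2) - 1·(-1·1 - 2·-1) + -1·(-1·-2 - 2·-1)
    = 2·6 - 1·1 + -1·4
    = 12 + -1 + -4 = 7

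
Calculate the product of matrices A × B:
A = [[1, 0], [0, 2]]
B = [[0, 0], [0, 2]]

Matrix multiplication:
C[0][0] = 1×0 + 0×0 = 0
C[0][1] = 1×0 + 0×2 = 0
C[1][0] = 0×0 + 2×0 = 0
C[1][1] = 0×0 + 2×2 = 4
Result: [[0, 0], [0, 4]]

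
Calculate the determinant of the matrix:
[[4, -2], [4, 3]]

For a 2×2 matrix [[a, b], [c, d]], det = ad - bc
det = (4)(3) - (-2)(4) = 12 - -8 = 20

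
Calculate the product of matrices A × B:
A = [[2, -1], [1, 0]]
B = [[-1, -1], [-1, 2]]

Matrix multiplication:
C[0][0] = 2×-1 + -1×-1 = -1
C[0][1] = 2×-1 + -1×2 = -4
C[1][0] = 1×-1 + 0×-1 = -1
C[1][1] = 1×-1 + 0×2 = -1
Result: [[-1, -4], [-1, -1]]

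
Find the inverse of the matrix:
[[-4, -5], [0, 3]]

For [[a,b],[c,d]], inverse = (1/det)·[[d,-b],[-c,a]]
det = (-4)(3) - (-5)(0) = -12 - 0 = -12
Inverse = (1/-12)·[[3, 5], [0, -4]]
= [[-1/4, -5/12], [0, 1/3]]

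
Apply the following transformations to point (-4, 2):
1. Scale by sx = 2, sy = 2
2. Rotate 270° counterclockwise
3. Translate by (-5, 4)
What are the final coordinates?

Step 1: Scale → (-8, 4)
Step 2: Rotate 270° → (4, 8)
Step 3: Translate → (-1, 12)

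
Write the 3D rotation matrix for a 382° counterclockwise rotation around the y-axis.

Rotation matrix for counterclockwise 382° around y-axis:
cos(382°) = 0.9272, sin(382°) = 0.3746
Result: [[0.9272, 0, 0.3746], [0, 1, 0], [-0.3746, 0, 0.9272]]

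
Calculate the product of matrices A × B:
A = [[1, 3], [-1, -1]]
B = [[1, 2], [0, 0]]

Matrix multiplication:
C[0][0] = 1×1 + 3×0 = 1
C[0][1] = 1×2 + 3×0 = 2
C[1][0] = -1×1 + -1×0 = -1
C[1][1] = -1×2 + -1×0 = -2
Result: [[1, 2], [-1, -2]]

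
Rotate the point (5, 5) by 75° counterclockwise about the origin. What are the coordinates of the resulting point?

Rotation matrix for 75°: [[cos 75°, -sin 75°], [sin 75°, cos 75°]] ≈ [[0.258819, -0.965926], [0.965926, 0.258819]]
[[0.258819, -0.965926], [0.965926, 0.258819]] × [5, 5]ᵀ ≈ [-3.5355, 6.1237]ᵀ
Result: (-3.5355, 6.1237)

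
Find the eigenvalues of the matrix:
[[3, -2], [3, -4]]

Characteristic equation: det(A - λI) = 0
λ² - (trace)λ + (det) = 0
trace = 3 + -4 = -1, det = (3)(-4) - (-2)(3) = -6
λ² - (-1)λ + (-6) = 0
λ = (-1 ± √((-1)² - 4·(-6))) / 2 = (-1 ± √25) / 2
Solving: λ = -3, 2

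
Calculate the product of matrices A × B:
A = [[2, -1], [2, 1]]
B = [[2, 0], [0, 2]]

Matrix multiplication:
C[0][0] = 2×2 + -1×0 = 4
C[0][1] = 2×0 + -1×2 = -2
C[1][0] = 2×2 + 1×0 = 4
C[1][1] = 2×0 + 1×2 = 2
Result: [[4, -2], [4, 2]]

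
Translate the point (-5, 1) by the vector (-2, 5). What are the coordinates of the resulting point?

Translation by (-2, 5) (homogeneous matrix [[1, 0, -2], [0, 1, 5], [0, 0, 1]]):
x' = -5 + -2 = -7
y' = 1 + 5 = 6
Result: (-7, 6)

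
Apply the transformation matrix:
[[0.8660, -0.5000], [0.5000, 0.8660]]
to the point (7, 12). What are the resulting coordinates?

Matrix multiplication:
[[0.8660, -0.5000], [0.5000, 0.8660]] × [7, 12]ᵀ
= [(0.8660)(7) + (-0.5000)(12), (0.5000)(7) + (0.8660)(12)]ᵀ
= [0.0620, 13.8920]ᵀ
Result: (0.0620, 13.8920)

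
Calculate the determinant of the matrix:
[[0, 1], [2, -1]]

For a 2×2 matrix [[a, b], [c, d]], det = ad - bc
det = (0)(-1) - (1)(2) = 0 - 2 = -2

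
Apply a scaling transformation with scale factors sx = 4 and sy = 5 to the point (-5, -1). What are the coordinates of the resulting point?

Scaling matrix:
[[4, 0], [0, 5]]
Result: (-5 × 4, -1 × 5) = (-20, -5)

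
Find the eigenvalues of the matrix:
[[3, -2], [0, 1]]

Characteristic equation: det(A - λI) = 0
λ² - (trace)λ + (det) = 0
trace = 3 + 1 = 4, det = (3)(1) - (-2)(0) = 3
λ² - (4)λ + (3) = 0
λ = (4 ± √((4)² - 4·(3))) / 2 = (4 ± √4) / 2
Solving: λ = 1, 3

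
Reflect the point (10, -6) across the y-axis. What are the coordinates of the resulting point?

Reflection across y-axis: (10, -6) → (-10, -6)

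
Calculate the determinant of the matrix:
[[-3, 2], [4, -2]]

For a 2×2 matrix [[a, b], [c, d]], det = ad - bc
det = (-3)(-2) - (2)(4) = 6 - 8 = -2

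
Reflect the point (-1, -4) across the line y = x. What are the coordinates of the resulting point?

Reflection across line y = x: (-1, -4) → (-4, -1)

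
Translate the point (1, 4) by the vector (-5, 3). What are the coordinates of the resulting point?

Translation by (-5, 3) (homogeneous matrix [[1, 0, -5], [0, 1, 3], [0, 0, 1]]):
x' = 1 + -5 = -4
y' = 4 + 3 = 7
Result: (-4, 7)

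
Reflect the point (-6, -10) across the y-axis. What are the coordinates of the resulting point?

Reflection across y-axis: (-6, -10) → (6, -10)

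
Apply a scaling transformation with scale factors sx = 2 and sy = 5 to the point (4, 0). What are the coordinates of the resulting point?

Scaling matrix:
[[2, 0], [0, 5]]
Result: (4 × 2, 0 × 5) = (8, 0)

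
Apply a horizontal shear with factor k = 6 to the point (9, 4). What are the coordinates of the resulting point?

Shear matrix for horizontal shear with factor k = 6:
[[1, 6], [0, 1]]
Result: (9, 4) → (33, 4)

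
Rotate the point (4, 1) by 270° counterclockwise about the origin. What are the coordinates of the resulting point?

Rotation matrix for 270°: [[cos 270°, -sin 270°], [sin 270°, cos 270°]] = [[0, 1], [-1, 0]]
[[0, 1], [-1, 0]] × [4, 1]ᵀ = [1, -4]ᵀ
Result: (1, -4)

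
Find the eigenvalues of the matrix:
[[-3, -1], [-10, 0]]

Characteristic equation: det(A - λI) = 0
λ² - (trace)λ + (det) = 0
trace = -3 + 0 = -3, det = (-3)(0) - (-1)(-10) = -10
λ² - (-3)λ + (-10) = 0
λ = (-3 ± √((-3)² - 4·(-10))) / 2 = (-3 ± √49) / 2
Solving: λ = -5, 2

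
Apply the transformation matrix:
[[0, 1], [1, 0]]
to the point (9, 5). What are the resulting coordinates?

Matrix multiplication:
[[0, 1], [1, 0]] × [9, 5]ᵀ
= [(0)(9) + (1)(5), (1)(9) + (0)(5)]ᵀ
= [5, 9]ᵀ
Result: (5, 9)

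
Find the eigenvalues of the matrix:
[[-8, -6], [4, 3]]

Characteristic equation: det(A - λI) = 0
λ² - (trace)λ + (det) = 0
trace = -8 + 3 = -5, det = (-8)(3) - (-6)(4) = 0
λ² - (-5)λ + (0) = 0
λ = (-5 ± √((-5)² - 4·(0))) / 2 = (-5 ± √25) / 2
Solving: λ = -5, 0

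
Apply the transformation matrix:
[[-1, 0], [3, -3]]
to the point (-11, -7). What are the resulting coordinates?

Matrix multiplication:
[[-1, 0], [3, -3]] × [-11, -7]ᵀ
= [(-1)(-11) + (0)(-7), (3)(-11) + (-3)(-7)]ᵀ
= [11, -12]ᵀ
Result: (11, -12)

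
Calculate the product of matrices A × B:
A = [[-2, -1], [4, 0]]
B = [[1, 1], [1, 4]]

Matrix multiplication:
C[0][0] = -2×1 + -1×1 = -3
C[0][1] = -2×1 + -1×4 = -6
C[1][0] = 4×1 + 0×1 = 4
C[1][1] = 4×1 + 0×4 = 4
Result: [[-3, -6], [4, 4]]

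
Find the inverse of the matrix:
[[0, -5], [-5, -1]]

For [[a,b],[c,d]], inverse = (1/det)·[[d,-b],[-c,a]]
det = (0)(-1) - (-5)(-5) = 0 - 25 = -25
Inverse = (1/-25)·[[-1, 5], [5, 0]]
= [[1/25, -1/5], [-1/5, 0]]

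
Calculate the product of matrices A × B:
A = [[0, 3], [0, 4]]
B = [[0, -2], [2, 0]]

Matrix multiplication:
C[0][0] = 0×0 + 3×2 = 6
C[0][1] = 0×-2 + 3×0 = 0
C[1][0] = 0×0 + 4×2 = 8
C[1][1] = 0×-2 + 4×0 = 0
Result: [[6, 0], [8, 0]]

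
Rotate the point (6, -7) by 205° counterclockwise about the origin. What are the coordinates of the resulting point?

Rotation matrix for 205°: [[cos 205°, -sin 205°], [sin 205°, cos 205°]] ≈ [[-0.906308, 0.422618], [-0.422618, -0.906308]]
[[-0.906308, 0.422618], [-0.422618, -0.906308]] × [6, -7]ᵀ ≈ [-8.3962, 3.8084]ᵀ
Result: (-8.3962, 3.8084)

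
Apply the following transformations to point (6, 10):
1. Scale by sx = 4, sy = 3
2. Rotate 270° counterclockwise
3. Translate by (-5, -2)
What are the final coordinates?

Step 1: Scale → (24, 30)
Step 2: Rotate 270° → (30, -24)
Step 3: Translate → (25, -26)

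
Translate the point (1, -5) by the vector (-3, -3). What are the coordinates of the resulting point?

Translation by (-3, -3) (homogeneous matrix [[1, 0, -3], [0, 1, -3], [0, 0, 1]]):
x' = 1 + -3 = -2
y' = -5 + -3 = -8
Result: (-2, -8)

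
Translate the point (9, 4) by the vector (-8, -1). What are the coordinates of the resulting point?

Translation by (-8, -1) (homogeneous matrix [[1, 0, -8], [0, 1, -1], [0, 0, 1]]):
x' = 9 + -8 = 1
y' = 4 + -1 = 3
Result: (1, 3)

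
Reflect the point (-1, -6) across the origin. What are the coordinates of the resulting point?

Reflection across origin: (-1, -6) → (1, 6)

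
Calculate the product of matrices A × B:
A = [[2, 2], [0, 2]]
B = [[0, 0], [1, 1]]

Matrix multiplication:
C[0][0] = 2×0 + 2×1 = 2
C[0][1] = 2×0 + 2×1 = 2
C[1][0] = 0×0 + 2×1 = 2
C[1][1] = 0×0 + 2×1 = 2
Result: [[2, 2], [2, 2]]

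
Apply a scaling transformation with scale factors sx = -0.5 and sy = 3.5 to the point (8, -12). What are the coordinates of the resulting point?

Scaling matrix:
[[-0.50, 0], [0, 3.50]]
Result: (8 × -0.5, -12 × 3.5) = (-4, -42)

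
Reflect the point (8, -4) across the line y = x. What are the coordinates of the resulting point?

Reflection across line y = x: (8, -4) → (-4, 8)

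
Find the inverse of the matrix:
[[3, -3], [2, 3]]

For [[a,b],[c,d]], inverse = (1/det)·[[d,-b],[-c,a]]
det = (3)(3) - (-3)(2) = 9 - -6 = 15
Inverse = (1/15)·[[3, 3], [-2, 3]]
= [[1/5, 1/5], [-2/15, 1/5]]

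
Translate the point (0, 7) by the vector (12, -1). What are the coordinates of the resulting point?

Translation by (12, -1) (homogeneous matrix [[1, 0, 12], [0, 1, -1], [0, 0, 1]]):
x' = 0 + 12 = 12
y' = 7 + -1 = 6
Result: (12, 6)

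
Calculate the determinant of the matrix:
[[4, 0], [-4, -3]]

For a 2×2 matrix [[a, b], [c, d]], det = ad - bc
det = (4)(-3) - (0)(-4) = -12 - 0 = -12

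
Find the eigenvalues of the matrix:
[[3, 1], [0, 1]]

Characteristic equation: det(A - λI) = 0
λ² - (trace)λ + (det) = 0
trace = 3 + 1 = 4, det = (3)(1) - (1)(0) = 3
λ² - (4)λ + (3) = 0
λ = (4 ± √((4)² - 4·(3))) / 2 = (4 ± √4) / 2
Solving: λ = 1, 3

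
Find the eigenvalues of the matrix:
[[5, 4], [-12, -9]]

Characteristic equation: det(A - λI) = 0
λ² - (trace)λ + (det) = 0
trace = 5 + -9 = -4, det = (5)(-9) - (4)(-12) = 3
λ² - (-4)λ + (3) = 0
λ = (-4 ± √((-4)² - 4·(3))) / 2 = (-4 ± √4) / 2
Solving: λ = -3, -1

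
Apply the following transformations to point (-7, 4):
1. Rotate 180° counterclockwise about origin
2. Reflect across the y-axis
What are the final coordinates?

Step 1: Rotate 180° → (7, -4)
Step 2: Reflect across y-axis → (-7, -4)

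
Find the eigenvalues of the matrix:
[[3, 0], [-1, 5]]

Characteristic equation: det(A - λI) = 0
λ² - (trace)λ + (det) = 0
trace = 3 + 5 = 8, det = (3)(5) - (0)(-1) = 15
λ² - (8)λ + (15) = 0
λ = (8 ± √((8)² - 4·(15))) / 2 = (8 ± √4) / 2
Solving: λ = 3, 5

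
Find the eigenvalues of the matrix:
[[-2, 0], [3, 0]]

Characteristic equation: det(A - λI) = 0
λ² - (trace)λ + (det) = 0
trace = -2 + 0 = -2, det = (-2)(0) - (0)(3) = 0
λ² - (-2)λ + (0) = 0
λ = (-2 ± √((-2)² - 4·(0))) / 2 = (-2 ± √4) / 2
Solving: λ = -2, 0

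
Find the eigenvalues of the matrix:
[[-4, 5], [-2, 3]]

Characteristic equation: det(A - λI) = 0
λ² - (trace)λ + (det) = 0
trace = -4 + 3 = -1, det = (-4)(3) - (5)(-2) = -2
λ² - (-1)λ + (-2) = 0
λ = (-1 ± √((-1)² - 4·(-2))) / 2 = (-1 ± √9) / 2
Solving: λ = -2, 1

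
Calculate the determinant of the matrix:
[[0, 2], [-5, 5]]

For a 2×2 matrix [[a, b], [c, d]], det = ad - bc
det = (0)(5) - (2)(-5) = 0 - -10 = 10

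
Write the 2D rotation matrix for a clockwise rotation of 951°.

Rotation matrix formula: [[cos θ, -sin θ], [sin θ, cos θ]]
A clockwise rotation by 951° is equivalent to a counterclockwise rotation by -951°.
For θ = -951°:
cos(-951°) = -0.6293
sin(-951°) = 0.7771
Result: [[-0.6293, -0.7771], [0.7771, -0.6293]]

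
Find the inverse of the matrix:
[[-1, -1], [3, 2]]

For [[a,b],[c,d]], inverse = (1/det)·[[d,-b],[-c,a]]
det = (-1)(2) - (-1)(3) = -2 - -3 = 1
Inverse = [[2, 1], [-3, -1]]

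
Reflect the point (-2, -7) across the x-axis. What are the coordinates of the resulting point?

Reflection across x-axis: (-2, -7) → (-2, 7)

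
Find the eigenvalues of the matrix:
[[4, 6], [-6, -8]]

Characteristic equation: det(A - λI) = 0
λ² - (trace)λ + (det) = 0
trace = 4 + -8 = -4, det = (4)(-8) - (6)(-6) = 4
λ² - (-4)λ + (4) = 0
λ = (-4 ± √((-4)² - 4·(4))) / 2 = (-4 ± √0) / 2
Solving: λ = -2, -2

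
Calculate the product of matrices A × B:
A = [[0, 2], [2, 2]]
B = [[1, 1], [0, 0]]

Matrix multiplication:
C[0][0] = 0×1 + 2×0 = 0
C[0][1] = 0×1 + 2×0 = 0
C[1][0] = 2×1 + 2×0 = 2
C[1][1] = 2×1 + 2×0 = 2
Result: [[0, 0], [2, 2]]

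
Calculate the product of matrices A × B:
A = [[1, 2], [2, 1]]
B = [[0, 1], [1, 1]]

Matrix multiplication:
C[0][0] = 1×0 + 2×1 = 2
C[0][1] = 1×1 + 2×1 = 3
C[1][0] = 2×0 + 1×1 = 1
C[1][1] = 2×1 + 1×1 = 3
Result: [[2, 3], [1, 3]]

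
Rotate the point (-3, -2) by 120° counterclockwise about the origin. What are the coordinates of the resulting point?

Rotation matrix for 120°: [[cos 120°, -sin 120°], [sin 120°, cos 120°]] ≈ [[-0.500000, -0.866025], [0.866025, -0.500000]]
[[-0.500000, -0.866025], [0.866025, -0.500000]] × [-3, -2]ᵀ ≈ [3.2321, -1.5981]ᵀ
Result: (3.2321, -1.5981)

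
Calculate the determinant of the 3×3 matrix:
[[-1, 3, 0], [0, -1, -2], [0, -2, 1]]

Expansion along first row:
det = -1·det([[-1,-2],[-2,1]]) - 3·det([[0,-2],[0,1]]) + 0·det([[0,-1],[0,-2]])
    = -1·(-1·1 - -2·-2) - 3·(0·1 - -2·0) + 0·(0·-2 - -1·0)
    = -1·-5 - 3·0 + 0·0
    = 5 + 0 + 0 = 5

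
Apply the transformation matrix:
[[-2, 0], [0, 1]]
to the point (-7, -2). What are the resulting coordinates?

Matrix multiplication:
[[-2, 0], [0, 1]] × [-7, -2]ᵀ
= [(-2)(-7) + (0)(-2), (0)(-7) + (1)(-2)]ᵀ
= [14, -2]ᵀ
Result: (14, -2)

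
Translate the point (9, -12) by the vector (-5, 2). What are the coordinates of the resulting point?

Translation by (-5, 2) (homogeneous matrix [[1, 0, -5], [0, 1, 2], [0, 0, 1]]):
x' = 9 + -5 = 4
y' = -12 + 2 = -10
Result: (4, -10)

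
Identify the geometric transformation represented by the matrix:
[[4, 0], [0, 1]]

This matrix represents: non-uniform scaling by sx = 4, sy = 1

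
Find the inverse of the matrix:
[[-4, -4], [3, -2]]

For [[a,b],[c,d]], inverse = (1/det)·[[d,-b],[-c,a]]
det = (-4)(-2) - (-4)(3) = 8 - -12 = 20
Inverse = (1/20)·[[-2, 4], [-3, -4]]
= [[-1/10, 1/5], [-3/20, -1/5]]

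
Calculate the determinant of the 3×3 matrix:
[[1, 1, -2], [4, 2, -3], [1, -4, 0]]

Expansion along first row:
det = 1·det([[2,-3],[-4,0]]) - 1·det([[4,-3],[1,0]]) + -2·det([[4,2],[1,-4]])
    = 1·(2·0 - -3·-4) - 1·(4·0 - -3·1) + -2·(4·-4 - 2·1)
    = 1·-12 - 1·3 + -2·-18
    = -12 + -3 + 36 = 21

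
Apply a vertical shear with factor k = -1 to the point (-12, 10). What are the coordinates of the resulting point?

Shear matrix for vertical shear with factor k = -1:
[[1, 0], [-1, 1]]
Result: (-12, 10) → (-12, 22)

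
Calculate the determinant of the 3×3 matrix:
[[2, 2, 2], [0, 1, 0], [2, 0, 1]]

Expansion along first row:
det = 2·det([[1,0],[0,1]]) - 2·det([[0,0],[2,1]]) + 2·det([[0,1],[2,0]])
    = 2·(1·1 - 0·0) - 2·(0·1 - 0·2) + 2·(0·0 - 1·2)
    = 2·1 - 2·0 + 2·-2
    = 2 + 0 + -4 = -2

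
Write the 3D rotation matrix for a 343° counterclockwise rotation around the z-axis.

Rotation matrix for counterclockwise 343° around z-axis:
cos(343°) = 0.9563, sin(343°) = -0.2924
Result: [[0.9563, 0.2924, 0], [-0.2924, 0.9563, 0], [0, 0, 1]]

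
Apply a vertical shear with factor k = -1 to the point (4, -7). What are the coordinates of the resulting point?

Shear matrix for vertical shear with factor k = -1:
[[1, 0], [-1, 1]]
Result: (4, -7) → (4, -11)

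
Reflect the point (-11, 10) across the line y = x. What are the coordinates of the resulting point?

Reflection across line y = x: (-11, 10) → (10, -11)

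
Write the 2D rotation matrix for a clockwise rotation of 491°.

Rotation matrix formula: [[cos θ, -sin θ], [sin θ, cos θ]]
A clockwise rotation by 491° is equivalent to a counterclockwise rotation by -491°.
For θ = -491°:
cos(-491°) = -0.6561
sin(-491°) = -0.7547
Result: [[-0.6561, 0.7547], [-0.7547, -0.6561]]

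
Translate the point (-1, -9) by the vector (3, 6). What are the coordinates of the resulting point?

Translation by (3, 6) (homogeneous matrix [[1, 0, 3], [0, 1, 6], [0, 0, 1]]):
x' = -1 + 3 = 2
y' = -9 + 6 = -3
Result: (2, -3)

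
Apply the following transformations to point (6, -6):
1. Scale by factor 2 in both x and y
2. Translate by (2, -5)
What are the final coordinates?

Step 1: Scale (6, -6) by 2 → (12, -12)
Step 2: Translate by (2, -5) → (14, -17)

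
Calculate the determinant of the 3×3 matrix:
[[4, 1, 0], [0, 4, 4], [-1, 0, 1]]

Expansion along first row:
det = 4·det([[4,4],[0,1]]) - 1·det([[0,4],[-1,1]]) + 0·det([[0,4],[-1,0]])
    = 4·(4·1 - 4·0) - 1·(0·1 - 4·-1) + 0·(0·0 - 4·-1)
    = 4·4 - 1·4 + 0·4
    = 16 + -4 + 0 = 12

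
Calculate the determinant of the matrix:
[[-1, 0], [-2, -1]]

For a 2×2 matrix [[a, b], [c, d]], det = ad - bc
det = (-1)(-1) - (0)(-2) = 1 - 0 = 1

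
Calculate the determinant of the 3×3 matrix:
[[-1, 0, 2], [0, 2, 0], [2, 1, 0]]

Expansion along first row:
det = -1·det([[2,0],[1,0]]) - 0·det([[0,0],[2,0]]) + 2·det([[0,2],[2,1]])
    = -1·(2·0 - 0·1) - 0·(0·0 - 0·2) + 2·(0·1 - 2·2)
    = -1·0 - 0·0 + 2·-4
    = 0 + 0 + -8 = -8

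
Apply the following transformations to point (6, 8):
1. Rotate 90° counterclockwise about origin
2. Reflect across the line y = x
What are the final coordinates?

Step 1: Rotate 90° → (-8, 6)
Step 2: Reflect across line y = x → (6, -8)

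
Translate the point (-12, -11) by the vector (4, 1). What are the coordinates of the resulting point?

Translation by (4, 1) (homogeneous matrix [[1, 0, 4], [0, 1, 1], [0, 0, 1]]):
x' = -12 + 4 = -8
y' = -11 + 1 = -10
Result: (-8, -10)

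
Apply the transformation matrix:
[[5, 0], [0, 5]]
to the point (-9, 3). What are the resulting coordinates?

Matrix multiplication:
[[5, 0], [0, 5]] × [-9, 3]ᵀ
= [(5)(-9) + (0)(3), (0)(-9) + (5)(3)]ᵀ
= [-45, 15]ᵀ
Result: (-45, 15)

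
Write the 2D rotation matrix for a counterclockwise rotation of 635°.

Rotation matrix formula: [[cos θ, -sin θ], [sin θ, cos θ]]
For θ = 635°:
cos(635°) = 0.0872
sin(635°) = -0.9962
Result: [[0.0872, 0.9962], [-0.9962, 0.0872]]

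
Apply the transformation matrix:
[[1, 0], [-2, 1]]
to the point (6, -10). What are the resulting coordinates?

Matrix multiplication:
[[1, 0], [-2, 1]] × [6, -10]ᵀ
= [(1)(6) + (0)(-10), (-2)(6) + (1)(-10)]ᵀ
= [6, -22]ᵀ
Result: (6, -22)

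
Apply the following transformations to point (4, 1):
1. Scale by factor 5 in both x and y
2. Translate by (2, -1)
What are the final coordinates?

Step 1: Scale (4, 1) by 5 → (20, 5)
Step 2: Translate by (2, -1) → (22, 4)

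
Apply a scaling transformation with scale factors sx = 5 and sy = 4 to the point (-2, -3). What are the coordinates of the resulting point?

Scaling matrix:
[[5, 0], [0, 4]]
Result: (-2 × 5, -3 × 4) = (-10, -12)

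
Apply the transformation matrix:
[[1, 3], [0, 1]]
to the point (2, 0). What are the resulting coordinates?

Matrix multiplication:
[[1, 3], [0, 1]] × [2, 0]ᵀ
= [(1)(2) + (3)(0), (0)(2) + (1)(0)]ᵀ
= [2, 0]ᵀ
Result: (2, 0)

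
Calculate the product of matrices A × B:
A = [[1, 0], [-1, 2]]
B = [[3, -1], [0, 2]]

Matrix multiplication:
C[0][0] = 1×3 + 0×0 = 3
C[0][1] = 1×-1 + 0×2 = -1
C[1][0] = -1×3 + 2×0 = -3
C[1][1] = -1×-1 + 2×2 = 5
Result: [[3, -1], [-3, 5]]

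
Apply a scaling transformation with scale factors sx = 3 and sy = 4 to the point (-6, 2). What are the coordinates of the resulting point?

Scaling matrix:
[[3, 0], [0, 4]]
Result: (-6 × 3, 2 × 4) = (-18, 8)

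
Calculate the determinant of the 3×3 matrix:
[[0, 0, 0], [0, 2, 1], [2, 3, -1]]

Expansion along first row:
det = 0·det([[2,1],[3,-1]]) - 0·det([[0,1],[2,-1]]) + 0·det([[0,2],[2,3]])
    = 0·(2·-1 - 1·3) - 0·(0·-1 - 1·2) + 0·(0·3 - 2·2)
    = 0·-5 - 0·-2 + 0·-4
    = 0 + 0 + 0 = 0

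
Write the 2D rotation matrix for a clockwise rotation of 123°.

Rotation matrix formula: [[cos θ, -sin θ], [sin θ, cos θ]]
A clockwise rotation by 123° is equivalent to a counterclockwise rotation by -123°.
For θ = -123°:
cos(-123°) = -0.5446
sin(-123°) = -0.8387
Result: [[-0.5446, 0.8387], [-0.8387, -0.5446]]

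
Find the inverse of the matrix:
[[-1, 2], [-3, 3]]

For [[a,b],[c,d]], inverse = (1/det)·[[d,-b],[-c,a]]
det = (-1)(3) - (2)(-3) = -3 - -6 = 3
Inverse = (1/3)·[[3, -2], [3, -1]]
= [[1, -2/3], [1, -1/3]]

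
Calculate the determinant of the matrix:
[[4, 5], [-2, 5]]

For a 2×2 matrix [[a, b], [c, d]], det = ad - bc
det = (4)(5) - (5)(-2) = 20 - -10 = 30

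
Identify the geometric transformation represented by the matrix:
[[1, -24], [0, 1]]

This matrix represents: horizontal shear with factor -24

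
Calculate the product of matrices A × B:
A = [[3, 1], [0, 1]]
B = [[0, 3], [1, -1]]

Matrix multiplication:
C[0][0] = 3×0 + 1×1 = 1
C[0][1] = 3×3 + 1×-1 = 8
C[1][0] = 0×0 + 1×1 = 1
C[1][1] = 0×3 + 1×-1 = -1
Result: [[1, 8], [1, -1]]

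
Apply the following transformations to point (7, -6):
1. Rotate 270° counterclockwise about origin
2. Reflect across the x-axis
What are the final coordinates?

Step 1: Rotate 270° → (-6, -7)
Step 2: Reflect across x-axis → (-6, 7)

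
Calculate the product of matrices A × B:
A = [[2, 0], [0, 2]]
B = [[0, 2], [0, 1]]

Matrix multiplication:
C[0][0] = 2×0 + 0×0 = 0
C[0][1] = 2×2 + 0×1 = 4
C[1][0] = 0×0 + 2×0 = 0
C[1][1] = 0×2 + 2×1 = 2
Result: [[0, 4], [0, 2]]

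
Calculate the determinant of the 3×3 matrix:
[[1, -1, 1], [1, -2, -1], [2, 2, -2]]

Expansion along first row:
det = 1·det([[-2,-1],[2,-2]]) - -1·det([[1,-1],[2,-2]]) + 1·det([[1,-2],[2,2]])
    = 1·(-2·-2 - -1·2) - -1·(1·-2 - -1·2) + 1·(1·2 - -2·2)
    = 1·6 - -1·0 + 1·6
    = 6 + 0 + 6 = 12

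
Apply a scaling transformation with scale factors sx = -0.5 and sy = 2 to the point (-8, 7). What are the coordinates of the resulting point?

Scaling matrix:
[[-0.50, 0], [0, 2]]
Result: (-8 × -0.5, 7 × 2) = (4, 14)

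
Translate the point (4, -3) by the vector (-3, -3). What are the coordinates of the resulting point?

Translation by (-3, -3) (homogeneous matrix [[1, 0, -3], [0, 1, -3], [0, 0, 1]]):
x' = 4 + -3 = 1
y' = -3 + -3 = -6
Result: (1, -6)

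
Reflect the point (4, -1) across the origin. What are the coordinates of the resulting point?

Reflection across origin: (4, -1) → (-4, 1)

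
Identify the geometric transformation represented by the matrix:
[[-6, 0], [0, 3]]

This matrix represents: non-uniform scaling by sx = -6, sy = 3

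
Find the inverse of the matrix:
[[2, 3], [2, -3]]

For [[a,b],[c,d]], inverse = (1/det)·[[d,-b],[-c,a]]
det = (2)(-3) - (3)(2) = -6 - 6 = -12
Inverse = (1/-12)·[[-3, -3], [-2, 2]]
= [[1/4, 1/4], [1/6, -1/6]]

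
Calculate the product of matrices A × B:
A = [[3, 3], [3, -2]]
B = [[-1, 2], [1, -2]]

Matrix multiplication:
C[0][0] = 3×-1 + 3×1 = 0
C[0][1] = 3×2 + 3×-2 = 0
C[1][0] = 3×-1 + -2×1 = -5
C[1][1] = 3×2 + -2×-2 = 10
Result: [[0, 0], [-5, 10]]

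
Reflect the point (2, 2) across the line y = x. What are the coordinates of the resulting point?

Reflection across line y = x: (2, 2) → (2, 2)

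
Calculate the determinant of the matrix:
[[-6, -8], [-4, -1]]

For a 2×2 matrix [[a, b], [c, d]], det = ad - bc
det = (-6)(-1) - (-8)(-4) = 6 - 32 = -26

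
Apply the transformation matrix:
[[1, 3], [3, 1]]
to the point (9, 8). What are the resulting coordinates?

Matrix multiplication:
[[1, 3], [3, 1]] × [9, 8]ᵀ
= [(1)(9) + (3)(8), (3)(9) + (1)(8)]ᵀ
= [33, 35]ᵀ
Result: (33, 35)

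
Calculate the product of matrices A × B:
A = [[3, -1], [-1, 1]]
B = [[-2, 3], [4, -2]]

Matrix multiplication:
C[0][0] = 3×-2 + -1×4 = -10
C[0][1] = 3×3 + -1×-2 = 11
C[1][0] = -1×-2 + 1×4 = 6
C[1][1] = -1×3 + 1×-2 = -5
Result: [[-10, 11], [6, -5]]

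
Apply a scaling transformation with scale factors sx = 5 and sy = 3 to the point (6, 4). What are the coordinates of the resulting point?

Scaling matrix:
[[5, 0], [0, 3]]
Result: (6 × 5, 4 × 3) = (30, 12)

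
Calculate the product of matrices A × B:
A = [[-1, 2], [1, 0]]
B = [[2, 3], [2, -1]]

Matrix multiplication:
C[0][0] = -1×2 + 2×2 = 2
C[0][1] = -1×3 + 2×-1 = -5
C[1][0] = 1×2 + 0×2 = 2
C[1][1] = 1×3 + 0×-1 = 3
Result: [[2, -5], [2, 3]]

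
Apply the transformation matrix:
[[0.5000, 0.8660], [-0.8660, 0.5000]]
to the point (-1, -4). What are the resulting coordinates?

Matrix multiplication:
[[0.5000, 0.8660], [-0.8660, 0.5000]] × [-1, -4]ᵀ
= [(0.5000)(-1) + (0.8660)(-4), (-0.8660)(-1) + (0.5000)(-4)]ᵀ
= [-3.9640, -1.1340]ᵀ
Result: (-3.9640, -1.1340)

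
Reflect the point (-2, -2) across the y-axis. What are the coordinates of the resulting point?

Reflection across y-axis: (-2, -2) → (2, -2)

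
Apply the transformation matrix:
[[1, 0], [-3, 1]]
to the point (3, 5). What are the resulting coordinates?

Matrix multiplication:
[[1, 0], [-3, 1]] × [3, 5]ᵀ
= [(1)(3) + (0)(5), (-3)(3) + (1)(5)]ᵀ
= [3, -4]ᵀ
Result: (3, -4)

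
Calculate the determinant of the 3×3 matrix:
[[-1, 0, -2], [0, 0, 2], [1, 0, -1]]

Expansion along first row:
det = -1·det([[0,2],[0,-1]]) - 0·det([[0,2],[1,-1]]) + -2·det([[0,0],[1,0]])
    = -1·(0·-1 - 2·0) - 0·(0·-1 - 2·1) + -2·(0·0 - 0·1)
    = -1·0 - 0·-2 + -2·0
    = 0 + 0 + 0 = 0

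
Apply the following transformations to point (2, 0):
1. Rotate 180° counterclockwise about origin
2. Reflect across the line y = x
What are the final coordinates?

Step 1: Rotate 180° → (-2, 0)
Step 2: Reflect across line y = x → (0, -2)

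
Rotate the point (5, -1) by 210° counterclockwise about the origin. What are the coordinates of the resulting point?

Rotation matrix for 210°: [[cos 210°, -sin 210°], [sin 210°, cos 210°]] ≈ [[-0.866025, 0.500000], [-0.500000, -0.866025]]
[[-0.866025, 0.500000], [-0.500000, -0.866025]] × [5, -1]ᵀ ≈ [-4.8301, -1.6340]ᵀ
Result: (-4.8301, -1.6340)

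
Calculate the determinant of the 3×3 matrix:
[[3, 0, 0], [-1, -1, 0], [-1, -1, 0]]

Expansion along first row:
det = 3·det([[-1,0],[-1,0]]) - 0·det([[-1,0],[-1,0]]) + 0·det([[-1,-1],[-1,-1]])
    = 3·(-1·0 - 0·-1) - 0·(-1·0 - 0·-1) + 0·(-1·-1 - -1·-1)
    = 3·0 - 0·0 + 0·0
    = 0 + 0 + 0 = 0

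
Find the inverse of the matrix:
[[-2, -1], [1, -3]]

For [[a,b],[c,d]], inverse = (1/det)·[[d,-b],[-c,a]]
det = (-2)(-3) - (-1)(1) = 6 - -1 = 7
Inverse = (1/7)·[[-3, 1], [-1, -2]]
= [[-3/7, 1/7], [-1/7, -2/7]]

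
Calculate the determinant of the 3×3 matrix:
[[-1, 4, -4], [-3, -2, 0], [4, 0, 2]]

Expansion along first row:
det = -1·det([[-2,0],[0,2]]) - 4·det([[-3,0],[4,2]]) + -4·det([[-3,-2],[4,0]])
    = -1·(-2·2 - 0·0) - 4·(-3·2 - 0·4) + -4·(-3·0 - -2·4)
    = -1·-4 - 4·-6 + -4·8
    = 4 + 24 + -32 = -4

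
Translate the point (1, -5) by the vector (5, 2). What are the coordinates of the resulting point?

Translation by (5, 2) (homogeneous matrix [[1, 0, 5], [0, 1, 2], [0, 0, 1]]):
x' = 1 + 5 = 6
y' = -5 + 2 = -3
Result: (6, -3)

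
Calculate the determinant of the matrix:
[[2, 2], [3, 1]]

For a 2×2 matrix [[a, b], [c, d]], det = ad - bc
det = (2)(1) - (2)(3) = 2 - 6 = -4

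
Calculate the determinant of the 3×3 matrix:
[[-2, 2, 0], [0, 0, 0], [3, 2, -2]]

Expansion along first row:
det = -2·det([[0,0],[2,-2]]) - 2·det([[0,0],[3,-2]]) + 0·det([[0,0],[3,2]])
    = -2·(0·-2 - 0·2) - 2·(0·-2 - 0·3) + 0·(0·2 - 0·3)
    = -2·0 - 2·0 + 0·0
    = 0 + 0 + 0 = 0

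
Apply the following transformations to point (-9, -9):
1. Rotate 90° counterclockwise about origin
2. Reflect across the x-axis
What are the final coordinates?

Step 1: Rotate 90° → (9, -9)
Step 2: Reflect across x-axis → (9, 9)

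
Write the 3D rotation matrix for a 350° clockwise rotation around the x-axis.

Rotation matrix for clockwise 350° around x-axis:
A clockwise rotation by 350° is a counterclockwise rotation by -350°.
cos(-350°) = 0.9848, sin(-350°) = 0.1736
Result: [[1, 0, 0], [0, 0.9848, -0.1736], [0, 0.1736, 0.9848]]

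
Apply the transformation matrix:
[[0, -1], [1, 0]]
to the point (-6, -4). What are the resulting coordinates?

Matrix multiplication:
[[0, -1], [1, 0]] × [-6, -4]ᵀ
= [(0)(-6) + (-1)(-4), (1)(-6) + (0)(-4)]ᵀ
= [4, -6]ᵀ
Result: (4, -6)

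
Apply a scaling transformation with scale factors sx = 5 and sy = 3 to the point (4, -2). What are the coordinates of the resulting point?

Scaling matrix:
[[5, 0], [0, 3]]
Result: (4 × 5, -2 × 3) = (20, -6)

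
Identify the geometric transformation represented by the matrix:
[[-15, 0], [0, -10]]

This matrix represents: non-uniform scaling by sx = -15, sy = -10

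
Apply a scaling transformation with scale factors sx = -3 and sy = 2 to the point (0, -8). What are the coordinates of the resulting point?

Scaling matrix:
[[-3, 0], [0, 2]]
Result: (0 × -3, -8 × 2) = (0, -16)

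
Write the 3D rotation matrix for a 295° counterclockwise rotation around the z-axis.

Rotation matrix for counterclockwise 295° around z-axis:
cos(295°) = 0.4226, sin(295°) = -0.9063
Result: [[0.4226, 0.9063, 0], [-0.9063, 0.4226, 0], [0, 0, 1]]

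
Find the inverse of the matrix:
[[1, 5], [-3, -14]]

For [[a,b],[c,d]], inverse = (1/det)·[[d,-b],[-c,a]]
det = (1)(-14) - (5)(-3) = -14 - -15 = 1
Inverse = [[-14, -5], [3, 1]]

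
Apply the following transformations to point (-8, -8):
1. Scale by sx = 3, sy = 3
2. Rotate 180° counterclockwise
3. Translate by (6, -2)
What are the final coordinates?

Step 1: Scale → (-24, -24)
Step 2: Rotate 180° → (24, 24)
Step 3: Translate → (30, 22)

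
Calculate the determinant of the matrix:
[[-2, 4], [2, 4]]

For a 2×2 matrix [[a, b], [c, d]], det = ad - bc
det = (-2)(4) - (4)(2) = -8 - 8 = -16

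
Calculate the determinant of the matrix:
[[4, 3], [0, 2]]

For a 2×2 matrix [[a, b], [c, d]], det = ad - bc
det = (4)(2) - (3)(0) = 8 - 0 = 8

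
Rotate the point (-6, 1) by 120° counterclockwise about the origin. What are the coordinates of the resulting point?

Rotation matrix for 120°: [[cos 120°, -sin 120°], [sin 120°, cos 120°]] ≈ [[-0.500000, -0.866025], [0.866025, -0.500000]]
[[-0.500000, -0.866025], [0.866025, -0.500000]] × [-6, 1]ᵀ ≈ [2.1340, -5.6962]ᵀ
Result: (2.1340, -5.6962)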